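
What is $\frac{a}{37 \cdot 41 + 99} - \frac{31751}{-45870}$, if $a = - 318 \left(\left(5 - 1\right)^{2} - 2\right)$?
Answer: $- \frac{19112953}{9265740} \approx -2.0628$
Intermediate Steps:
$a = -4452$ ($a = - 318 \left(4^{2} - 2\right) = - 318 \left(16 - 2\right) = \left(-318\right) 14 = -4452$)
$\frac{a}{37 \cdot 41 + 99} - \frac{31751}{-45870} = - \frac{4452}{37 \cdot 41 + 99} - \frac{31751}{-45870} = - \frac{4452}{1517 + 99} - - \frac{31751}{45870} = - \frac{4452}{1616} + \frac{31751}{45870} = \left(-4452\right) \frac{1}{1616} + \frac{31751}{45870} = - \frac{1113}{404} + \frac{31751}{45870} = - \frac{19112953}{9265740}$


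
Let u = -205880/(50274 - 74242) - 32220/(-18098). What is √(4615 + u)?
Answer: √849906774940121535/13555402 ≈ 68.010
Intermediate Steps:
u = 281141575/27110804 (u = -205880/(-23968) - 32220*(-1/18098) = -205880*(-1/23968) + 16110/9049 = 25735/2996 + 16110/9049 = 281141575/27110804 ≈ 10.370)
√(4615 + u) = √(4615 + 281141575/27110804) = √(125397502035/27110804) = √849906774940121535/13555402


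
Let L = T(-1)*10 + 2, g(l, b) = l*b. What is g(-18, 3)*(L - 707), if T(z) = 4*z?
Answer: 40230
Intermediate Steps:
g(l, b) = b*l
L = -38 (L = (4*(-1))*10 + 2 = -4*10 + 2 = -40 + 2 = -38)
g(-18, 3)*(L - 707) = (3*(-18))*(-38 - 707) = -54*(-745) = 40230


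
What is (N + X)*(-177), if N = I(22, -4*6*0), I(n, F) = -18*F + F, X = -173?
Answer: 30621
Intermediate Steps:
I(n, F) = -17*F
N = 0 (N = -17*(-4*6)*0 = -(-408)*0 = -17*0 = 0)
(N + X)*(-177) = (0 - 173)*(-177) = -173*(-177) = 30621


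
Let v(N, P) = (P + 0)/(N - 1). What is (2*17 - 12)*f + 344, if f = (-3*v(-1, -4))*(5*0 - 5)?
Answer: 1004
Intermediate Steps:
v(N, P) = P/(-1 + N)
f = 30 (f = (-(-12)/(-1 - 1))*(5*0 - 5) = (-(-12)/(-2))*(0 - 5) = -(-12)*(-1)/2*(-5) = -3*2*(-5) = -6*(-5) = 30)
(2*17 - 12)*f + 344 = (2*17 - 12)*30 + 344 = (34 - 12)*30 + 344 = 22*30 + 344 = 660 + 344 = 1004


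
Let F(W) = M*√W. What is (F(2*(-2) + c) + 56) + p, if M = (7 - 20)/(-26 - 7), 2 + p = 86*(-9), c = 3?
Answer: -720 + 13*I/33 ≈ -720.0 + 0.39394*I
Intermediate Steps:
p = -776 (p = -2 + 86*(-9) = -2 - 774 = -776)
M = 13/33 (M = -13/(-33) = -13*(-1/33) = 13/33 ≈ 0.39394)
F(W) = 13*√W/33
(F(2*(-2) + c) + 56) + p = (13*√(2*(-2) + 3)/33 + 56) - 776 = (13*√(-4 + 3)/33 + 56) - 776 = (13*√(-1)/33 + 56) - 776 = (13*I/33 + 56) - 776 = (56 + 13*I/33) - 776 = -720 + 13*I/33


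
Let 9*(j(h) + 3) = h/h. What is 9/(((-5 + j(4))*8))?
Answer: -81/568 ≈ -0.14261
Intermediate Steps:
j(h) = -26/9 (j(h) = -3 + (h/h)/9 = -3 + (⅑)*1 = -3 + ⅑ = -26/9)
9/(((-5 + j(4))*8)) = 9/(((-5 - 26/9)*8)) = 9/((-71/9*8)) = 9/(-568/9) = 9*(-9/568) = -81/568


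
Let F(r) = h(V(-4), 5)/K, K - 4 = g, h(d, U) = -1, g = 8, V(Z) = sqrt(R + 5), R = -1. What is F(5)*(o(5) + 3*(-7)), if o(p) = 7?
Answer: 7/6 ≈ 1.1667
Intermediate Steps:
V(Z) = 2 (V(Z) = sqrt(-1 + 5) = sqrt(4) = 2)
K = 12 (K = 4 + 8 = 12)
F(r) = -1/12
F(5)*(o(5) + 3*(-7)) = -(7 + 3*(-7))/12 = -(7 - 21)/12 = -1/12*(-14) = 7/6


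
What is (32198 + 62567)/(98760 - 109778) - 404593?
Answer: -4457900439/11018 ≈ -4.0460e+5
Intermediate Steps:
(32198 + 62567)/(98760 - 109778) - 404593 = 94765/(-11018) - 404593 = 94765*(-1/11018) - 404593 = -94765/11018 - 404593 = -4457900439/11018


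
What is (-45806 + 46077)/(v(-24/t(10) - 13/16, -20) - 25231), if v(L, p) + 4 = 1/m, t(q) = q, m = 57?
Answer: -15447/1438394 ≈ -0.010739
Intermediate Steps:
v(L, p) = -227/57 (v(L, p) = -4 + 1/57 = -227/57)
(-45806 + 46077)/(v(-24/t(10) - 13/16, -20) - 25231) = (-45806 + 46077)/(-227/57 - 25231) = 271/(-1438394/57) = 271*(-57/1438394) = -15447/1438394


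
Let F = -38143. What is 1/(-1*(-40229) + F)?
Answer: 1/2086 ≈ 0.00047939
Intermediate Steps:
1/(-1*(-40229) + F) = 1/(-1*(-40229) - 38143) = 1/(40229 - 38143) = 1/2086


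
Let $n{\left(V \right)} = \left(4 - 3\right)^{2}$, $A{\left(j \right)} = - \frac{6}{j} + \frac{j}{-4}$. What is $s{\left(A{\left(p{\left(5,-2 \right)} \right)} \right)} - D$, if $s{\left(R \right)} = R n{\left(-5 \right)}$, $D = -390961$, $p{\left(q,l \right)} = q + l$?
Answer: $\frac{1563833}{4} \approx 3.9096 \cdot 10^{5}$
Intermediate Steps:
$p{\left(q,l \right)} = l + q$
$A{\left(j \right)} = - \frac{6}{j} - \frac{j}{4}$ ($A{\left(j \right)} = - \frac{6}{j} + j \left(- \frac{1}{4}\right) = - \frac{6}{j} - \frac{j}{4}$)
$n{\left(V \right)} = 1$ ($n{\left(V \right)} = 1^{2} = 1$)
$s{\left(R \right)} = R$ ($s{\left(R \right)} = R 1 = R$)
$s{\left(A{\left(p{\left(5,-2 \right)} \right)} \right)} - D = \left(- \frac{6}{-2 + 5} - \frac{-2 + 5}{4}\right) - -390961 = \left(- \frac{6}{3} - \frac{3}{4}\right) + 390961 = \left(\left(-6\right) \frac{1}{3} - \frac{3}{4}\right) + 390961 = \left(-2 - \frac{3}{4}\right) + 390961 = - \frac{11}{4} + 390961 = \frac{1563833}{4}$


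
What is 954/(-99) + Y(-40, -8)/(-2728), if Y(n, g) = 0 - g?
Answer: -3287/341 ≈ -9.6393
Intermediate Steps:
Y(n, g) = -g
954/(-99) + Y(-40, -8)/(-2728) = 954/(-99) - 1*(-8)/(-2728) = 954*(-1/99) + 8*(-1/2728) = -106/11 - 1/341 = -3287/341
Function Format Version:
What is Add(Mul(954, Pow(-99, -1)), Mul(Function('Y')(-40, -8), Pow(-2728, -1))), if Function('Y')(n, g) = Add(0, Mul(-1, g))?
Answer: Rational(-3287, 341) ≈ -9.6393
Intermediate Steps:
Function('Y')(n, g) = Mul(-1, g)
Add(Mul(954, Pow(-99, -1)), Mul(Function('Y')(-40, -8), Pow(-2728, -1))) = Add(Mul(954, Pow(-99, -1)), Mul(Mul(-1, -8), Pow(-2728, -1))) = Add(Mul(954, Rational(-1, 99)), Mul(8, Rational(-1, 2728))) = Add(Rational(-106, 11), Rational(-1, 341)) = Rational(-3287, 341)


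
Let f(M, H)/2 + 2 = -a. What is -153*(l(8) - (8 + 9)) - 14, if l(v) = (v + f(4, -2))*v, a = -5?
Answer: -14549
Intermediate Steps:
f(M, H) = 6 (f(M, H) = -4 + 2*(-1*(-5)) = -4 + 2*5 = -4 + 10 = 6)
l(v) = v*(6 + v) (l(v) = (v + 6)*v = (6 + v)*v = v*(6 + v))
-153*(l(8) - (8 + 9)) - 14 = -153*(8*(6 + 8) - (8 + 9)) - 14 = -153*(8*14 - 1*17) - 14 = -153*(112 - 17) - 14 = -153*95 - 14 = -14535 - 14 = -14549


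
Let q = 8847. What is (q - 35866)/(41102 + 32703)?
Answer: -27019/73805 ≈ -0.36609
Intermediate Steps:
(q - 35866)/(41102 + 32703) = (8847 - 35866)/(41102 + 32703) = -27019/73805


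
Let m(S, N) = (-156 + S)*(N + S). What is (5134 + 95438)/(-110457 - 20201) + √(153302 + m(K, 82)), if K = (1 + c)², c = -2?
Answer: -50286/65329 + √140437 ≈ 373.98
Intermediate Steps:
K = 1 (K = (1 - 2)² = (-1)² = 1)
(5134 + 95438)/(-110457 - 20201) + √(153302 + m(K, 82)) = (5134 + 95438)/(-110457 - 20201) + √(153302 + (1² - 156*82 - 156*1 + 82*1)) = 100572/(-130658) + √(153302 + (1 - 12792 - 156 + 82)) = 100572*(-1/130658) + √(153302 - 12865) = -50286/65329 + √140437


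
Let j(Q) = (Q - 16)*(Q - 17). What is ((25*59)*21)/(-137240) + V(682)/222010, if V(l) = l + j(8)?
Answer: -677328079/3046865240 ≈ -0.22230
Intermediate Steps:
j(Q) = (-17 + Q)*(-16 + Q) (j(Q) = (-16 + Q)*(-17 + Q) = (-17 + Q)*(-16 + Q))
V(l) = 72 + l (V(l) = l + (272 + 8**2 - 33*8) = l + (272 + 64 - 264) = l + 72 = 72 + l)
((25*59)*21)/(-137240) + V(682)/222010 = ((25*59)*21)/(-137240) + (72 + 682)/222010 = (1475*21)*(-1/137240) + 754*(1/222010) = 30975*(-1/137240) + 377/111005 = -6195/27448 + 377/111005 = -677328079/3046865240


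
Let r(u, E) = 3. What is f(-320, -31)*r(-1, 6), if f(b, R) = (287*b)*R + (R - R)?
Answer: 8541120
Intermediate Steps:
f(b, R) = 287*R*b (f(b, R) = 287*R*b + 0 = 287*R*b)
f(-320, -31)*r(-1, 6) = (287*(-31)*(-320))*3 = 2847040*3 = 8541120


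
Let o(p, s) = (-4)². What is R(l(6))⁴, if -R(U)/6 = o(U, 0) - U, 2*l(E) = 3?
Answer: 57289761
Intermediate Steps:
o(p, s) = 16
l(E) = 3/2 (l(E) = (½)*3 = 3/2)
R(U) = -96 + 6*U (R(U) = -6*(16 - U) = -96 + 6*U)
R(l(6))⁴ = (-96 + 6*(3/2))⁴ = (-96 + 9)⁴ = (-87)⁴ = 57289761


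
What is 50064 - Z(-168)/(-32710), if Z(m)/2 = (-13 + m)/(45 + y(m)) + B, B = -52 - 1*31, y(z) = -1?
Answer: 36027051847/719620 ≈ 50064.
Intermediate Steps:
B = -83 (B = -52 - 31 = -83)
Z(m) = -3665/22 + m/22 (Z(m) = 2*((-13 + m)/(45 - 1) - 83) = 2*((-13 + m)/44 - 83) = 2*((-13 + m)*(1/44) - 83) = 2*((-13/44 + m/44) - 83) = 2*(-3665/44 + m/44) = -3665/22 + m/22)
50064 - Z(-168)/(-32710) = 50064 - (-3665/22 + (1/22)*(-168))/(-32710) = 50064 - (-3665/22 - 84/11)*(-1)/32710 = 50064 - (-3833)*(-1)/(22*32710) = 50064 - 1*3833/719620 = 50064 - 3833/719620 = 36027051847/719620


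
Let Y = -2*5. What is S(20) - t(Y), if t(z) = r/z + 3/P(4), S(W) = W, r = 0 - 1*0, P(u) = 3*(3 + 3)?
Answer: 119/6 ≈ 19.833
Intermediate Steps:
P(u) = 18 (P(u) = 3*6 = 18)
r = 0 (r = 0 + 0 = 0)
Y = -10
t(z) = ⅙ (t(z) = 0/z + 3/18 = 0 + 3*(1/18) = 0 + ⅙ = ⅙)
S(20) - t(Y) = 20 - 1*⅙ = 20 - ⅙ = 119/6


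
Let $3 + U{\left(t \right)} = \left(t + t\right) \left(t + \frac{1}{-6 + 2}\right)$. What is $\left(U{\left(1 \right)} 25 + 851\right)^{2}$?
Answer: $\frac{2647129}{4} \approx 6.6178 \cdot 10^{5}$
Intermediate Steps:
$U{\left(t \right)} = -3 + 2 t \left(- \frac{1}{4} + t\right)$ ($U{\left(t \right)} = -3 + \left(t + t\right) \left(t + \frac{1}{-6 + 2}\right) = -3 + 2 t \left(t + \frac{1}{-4}\right) = -3 + 2 t \left(t - \frac{1}{4}\right) = -3 + 2 t \left(- \frac{1}{4} + t\right)$)
$\left(U{\left(1 \right)} 25 + 851\right)^{2} = \left(\left(-3 + 2 \cdot 1^{2} - \frac{1}{2}\right) 25 + 851\right)^{2} = \left(\left(-3 + 2 \cdot 1 - \frac{1}{2}\right) 25 + 851\right)^{2} = \left(\left(-3 + 2 - \frac{1}{2}\right) 25 + 851\right)^{2} = \left(\left(- \frac{3}{2}\right) 25 + 851\right)^{2} = \left(- \frac{75}{2} + 851\right)^{2} = \left(\frac{1627}{2}\right)^{2} = \frac{2647129}{4}$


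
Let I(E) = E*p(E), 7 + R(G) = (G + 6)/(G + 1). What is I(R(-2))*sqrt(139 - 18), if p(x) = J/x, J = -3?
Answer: -33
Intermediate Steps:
p(x) = -3/x
R(G) = -7 + (6 + G)/(1 + G) (R(G) = -7 + (G + 6)/(G + 1) = -7 + (6 + G)/(1 + G))
I(E) = -3 (I(E) = E*(-3/E) = -3)
I(R(-2))*sqrt(139 - 18) = -3*sqrt(139 - 18) = -3*sqrt(121) = -3*11 = -33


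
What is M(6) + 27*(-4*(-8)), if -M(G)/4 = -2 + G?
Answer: 848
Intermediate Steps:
M(G) = 8 - 4*G (M(G) = -4*(-2 + G) = 8 - 4*G)
M(6) + 27*(-4*(-8)) = (8 - 4*6) + 27*(-4*(-8)) = (8 - 24) + 27*32 = -16 + 864 = 848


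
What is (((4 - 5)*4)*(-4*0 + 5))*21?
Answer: -420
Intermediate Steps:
(((4 - 5)*4)*(-4*0 + 5))*21 = ((-1*4)*(0 + 5))*21 = -4*5*21 = -20*21 = -420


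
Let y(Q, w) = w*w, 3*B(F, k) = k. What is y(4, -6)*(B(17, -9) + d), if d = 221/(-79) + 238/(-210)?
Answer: -98556/395 ≈ -249.51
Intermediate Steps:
B(F, k) = k/3
y(Q, w) = w²
d = -4658/1185 (d = 221*(-1/79) + 238*(-1/210) = -221/79 - 17/15 = -4658/1185 ≈ -3.9308)
y(4, -6)*(B(17, -9) + d) = (-6)²*((⅓)*(-9) - 4658/1185) = 36*(-3 - 4658/1185) = 36*(-8213/1185) = -98556/395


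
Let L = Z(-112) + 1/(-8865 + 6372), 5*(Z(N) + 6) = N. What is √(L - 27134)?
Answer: I*√468932359585/4155 ≈ 164.81*I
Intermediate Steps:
Z(N) = -6 + N/5
L = -354011/12465 (L = (-6 + (⅕)*(-112)) + 1/(-8865 + 6372) = (-6 - 112/5) + 1/(-2493) = -142/5 - 1/2493 = -354011/12465 ≈ -28.400)
√(L - 27134) = √(-354011/12465 - 27134) = √(-338579321/12465) = I*√468932359585/4155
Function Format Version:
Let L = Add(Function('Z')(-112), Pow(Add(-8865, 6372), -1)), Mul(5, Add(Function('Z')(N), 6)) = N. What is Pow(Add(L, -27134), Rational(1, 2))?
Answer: Mul(Rational(1, 4155), I, Pow(468932359585, Rational(1, 2))) ≈ Mul(164.81, I)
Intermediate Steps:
Function('Z')(N) = Add(-6, Mul(Rational(1, 5), N))
L = Rational(-354011, 12465) (L = Add(Add(-6, Mul(Rational(1, 5), -112)), Pow(Add(-8865, 6372), -1)) = Add(Add(-6, Rational(-112, 5)), Pow(-2493, -1)) = Add(Rational(-142, 5), Rational(-1, 2493)) = Rational(-354011, 12465) ≈ -28.400)
Pow(Add(L, -27134), Rational(1, 2)) = Pow(Add(Rational(-354011, 12465), -27134), Rational(1, 2)) = Pow(Rational(-338579321, 12465), Rational(1, 2)) = Mul(Rational(1, 4155), I, Pow(468932359585, Rational(1, 2)))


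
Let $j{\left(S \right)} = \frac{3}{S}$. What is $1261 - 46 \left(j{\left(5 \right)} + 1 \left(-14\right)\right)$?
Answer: $\frac{9387}{5} \approx 1877.4$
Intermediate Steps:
$1261 - 46 \left(j{\left(5 \right)} + 1 \left(-14\right)\right) = 1261 - 46 \left(\frac{3}{5} + 1 \left(-14\right)\right) = 1261 - 46 \left(3 \cdot \frac{1}{5} - 14\right) = 1261 - 46 \left(\frac{3}{5} - 14\right) = 1261 - - \frac{3082}{5} = 1261 + \frac{3082}{5} = \frac{9387}{5}$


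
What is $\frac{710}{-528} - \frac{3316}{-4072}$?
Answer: $- \frac{71267}{134376} \approx -0.53036$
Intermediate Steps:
$\frac{710}{-528} - \frac{3316}{-4072} = 710 \left(- \frac{1}{528}\right) - - \frac{829}{1018} = - \frac{355}{264} + \frac{829}{1018} = - \frac{71267}{134376}$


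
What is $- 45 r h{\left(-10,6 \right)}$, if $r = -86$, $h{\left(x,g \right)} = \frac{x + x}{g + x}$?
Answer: $19350$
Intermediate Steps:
$h{\left(x,g \right)} = \frac{2 x}{g + x}$
$- 45 r h{\left(-10,6 \right)} = \left(-45\right) \left(-86\right) 2 \left(-10\right) \frac{1}{6 - 10} = 3870 \cdot 2 \left(-10\right) \frac{1}{-4} = 3870 \cdot 2 \left(-10\right) \left(- \frac{1}{4}\right) = 3870 \cdot 5 = 19350$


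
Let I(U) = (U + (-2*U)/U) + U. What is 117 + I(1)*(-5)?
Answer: 117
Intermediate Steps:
I(U) = -2 + 2*U (I(U) = (U - 2) + U = (-2 + U) + U = -2 + 2*U)
117 + I(1)*(-5) = 117 + (-2 + 2*1)*(-5) = 117 + (-2 + 2)*(-5) = 117 + 0*(-5) = 117 + 0 = 117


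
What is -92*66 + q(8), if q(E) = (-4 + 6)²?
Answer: -6068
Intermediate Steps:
q(E) = 4 (q(E) = 2² = 4)
-92*66 + q(8) = -92*66 + 4 = -6072 + 4 = -6068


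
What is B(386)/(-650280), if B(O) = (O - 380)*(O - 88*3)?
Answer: -61/54190 ≈ -0.0011257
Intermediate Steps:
B(O) = (-380 + O)*(-264 + O) (B(O) = (-380 + O)*(O - 264) = (-380 + O)*(-264 + O))
B(386)/(-650280) = (100320 + 386**2 - 644*386)/(-650280) = (100320 + 148996 - 248584)*(-1/650280) = 732*(-1/650280) = -61/54190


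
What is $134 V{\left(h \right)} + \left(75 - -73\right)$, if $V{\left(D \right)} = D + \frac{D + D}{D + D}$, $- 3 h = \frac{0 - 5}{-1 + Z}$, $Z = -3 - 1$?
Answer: $\frac{712}{3} \approx 237.33$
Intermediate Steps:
$Z = -4$ ($Z = -3 - 1 = -4$)
$h = - \frac{1}{3}$ ($h = - \frac{\left(0 - 5\right) \frac{1}{-1 - 4}}{3} = - \frac{\left(-5\right) \frac{1}{-5}}{3} = - \frac{\left(-5\right) \left(- \frac{1}{5}\right)}{3} = \left(- \frac{1}{3}\right) 1 = - \frac{1}{3} \approx -0.33333$)
$V{\left(D \right)} = 1 + D$ ($V{\left(D \right)} = D + \frac{2 D}{2 D} = D + 2 D \frac{1}{2 D} = D + 1 = 1 + D$)
$134 V{\left(h \right)} + \left(75 - -73\right) = 134 \left(1 - \frac{1}{3}\right) + \left(75 - -73\right) = 134 \cdot \frac{2}{3} + \left(75 + 73\right) = \frac{268}{3} + 148 = \frac{712}{3}$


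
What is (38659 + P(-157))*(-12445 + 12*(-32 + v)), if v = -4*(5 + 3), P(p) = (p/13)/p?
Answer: -6640430984/13 ≈ -5.1080e+8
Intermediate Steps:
P(p) = 1/13 (P(p) = (p*(1/13))/p = (p/13)/p = 1/13)
v = -32 (v = -4*8 = -32)
(38659 + P(-157))*(-12445 + 12*(-32 + v)) = (38659 + 1/13)*(-12445 + 12*(-32 - 32)) = 502568*(-12445 + 12*(-64))/13 = 502568*(-12445 - 768)/13 = (502568/13)*(-13213) = -6640430984/13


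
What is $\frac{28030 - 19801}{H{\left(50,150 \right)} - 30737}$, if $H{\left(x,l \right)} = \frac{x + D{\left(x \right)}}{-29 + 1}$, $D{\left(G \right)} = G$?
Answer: $- \frac{19201}{71728} \approx -0.26769$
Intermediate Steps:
$H{\left(x,l \right)} = - \frac{x}{14}$ ($H{\left(x,l \right)} = \frac{x + x}{-29 + 1} = \frac{2 x}{-28} = 2 x \left(- \frac{1}{28}\right) = - \frac{x}{14}$)
$\frac{28030 - 19801}{H{\left(50,150 \right)} - 30737} = \frac{28030 - 19801}{\left(- \frac{1}{14}\right) 50 - 30737} = \frac{8229}{- \frac{25}{7} - 30737} = \frac{8229}{- \frac{215184}{7}} = 8229 \left(- \frac{7}{215184}\right) = - \frac{19201}{71728}$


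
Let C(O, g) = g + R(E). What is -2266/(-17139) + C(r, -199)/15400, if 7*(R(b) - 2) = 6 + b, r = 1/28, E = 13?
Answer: 5524144/46189605 ≈ 0.11960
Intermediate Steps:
r = 1/28 ≈ 0.035714
R(b) = 20/7 + b/7 (R(b) = 2 + (6 + b)/7 = 2 + (6/7 + b/7) = 20/7 + b/7)
C(O, g) = 33/7 + g (C(O, g) = g + (20/7 + (⅐)*13) = g + (20/7 + 13/7) = g + 33/7 = 33/7 + g)
-2266/(-17139) + C(r, -199)/15400 = -2266/(-17139) + (33/7 - 199)/15400 = -2266*(-1/17139) - 1360/7*1/15400 = 2266/17139 - 34/2695 = 5524144/46189605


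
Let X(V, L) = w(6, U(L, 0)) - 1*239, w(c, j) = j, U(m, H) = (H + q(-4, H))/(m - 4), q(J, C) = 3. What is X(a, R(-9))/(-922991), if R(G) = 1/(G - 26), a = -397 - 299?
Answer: 11268/43380577 ≈ 0.00025975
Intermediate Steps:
a = -696
U(m, H) = (3 + H)/(-4 + m) (U(m, H) = (H + 3)/(m - 4) = (3 + H)/(-4 + m))
R(G) = 1/(-26 + G)
X(V, L) = -239 + 3/(-4 + L) (X(V, L) = (3 + 0)/(-4 + L) - 1*239 = 3/(-4 + L) - 239 = -239 + 3/(-4 + L))
X(a, R(-9))/(-922991) = ((959 - 239/(-26 - 9))/(-4 + 1/(-26 - 9)))/(-922991) = ((959 - 239/(-35))/(-4 + 1/(-35)))*(-1/922991) = ((959 - 239*(-1/35))/(-4 - 1/35))*(-1/922991) = ((959 + 239/35)/(-141/35))*(-1/922991) = -35/141*33804/35*(-1/922991) = -11268/47*(-1/922991) = 11268/43380577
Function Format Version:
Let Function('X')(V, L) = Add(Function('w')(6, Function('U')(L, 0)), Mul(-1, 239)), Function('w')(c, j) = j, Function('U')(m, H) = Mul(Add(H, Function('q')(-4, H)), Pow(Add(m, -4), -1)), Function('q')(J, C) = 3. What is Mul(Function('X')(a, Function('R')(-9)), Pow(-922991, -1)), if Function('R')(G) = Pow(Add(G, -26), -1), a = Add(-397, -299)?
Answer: Rational(11268, 43380577) ≈ 0.00025975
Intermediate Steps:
a = -696
Function('U')(m, H) = Mul(Pow(Add(-4, m), -1), Add(3, H)) (Function('U')(m, H) = Mul(Add(H, 3), Pow(Add(m, -4), -1)) = Mul(Add(3, H), Pow(Add(-4, m), -1)) = Mul(Pow(Add(-4, m), -1), Add(3, H)))
Function('R')(G) = Pow(Add(-26, G), -1)
Function('X')(V, L) = Add(-239, Mul(3, Pow(Add(-4, L), -1))) (Function('X')(V, L) = Add(Mul(Pow(Add(-4, L), -1), Add(3, 0)), Mul(-1, 239)) = Add(Mul(Pow(Add(-4, L), -1), 3), -239) = Add(Mul(3, Pow(Add(-4, L), -1)), -239) = Add(-239, Mul(3, Pow(Add(-4, L), -1))))
Mul(Function('X')(a, Function('R')(-9)), Pow(-922991, -1)) = Mul(Mul(Pow(Add(-4, Pow(Add(-26, -9), -1)), -1), Add(959, Mul(-239, Pow(Add(-26, -9), -1)))), Pow(-922991, -1)) = Mul(Mul(Pow(Add(-4, Pow(-35, -1)), -1), Add(959, Mul(-239, Pow(-35, -1)))), Rational(-1, 922991)) = Mul(Mul(Pow(Add(-4, Rational(-1, 35)), -1), Add(959, Mul(-239, Rational(-1, 35)))), Rational(-1, 922991)) = Mul(Mul(Pow(Rational(-141, 35), -1), Add(959, Rational(239, 35))), Rational(-1, 922991)) = Mul(Mul(Rational(-35, 141), Rational(33804, 35)), Rational(-1, 922991)) = Mul(Rational(-11268, 47), Rational(-1, 922991)) = Rational(11268, 43380577)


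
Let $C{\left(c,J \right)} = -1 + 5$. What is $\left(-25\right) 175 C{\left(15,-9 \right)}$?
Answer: $-17500$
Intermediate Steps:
$C{\left(c,J \right)} = 4$
$\left(-25\right) 175 C{\left(15,-9 \right)} = \left(-25\right) 175 \cdot 4 = \left(-4375\right) 4 = -17500$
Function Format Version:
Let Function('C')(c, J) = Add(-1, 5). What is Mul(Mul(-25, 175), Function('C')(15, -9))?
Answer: -17500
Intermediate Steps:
Function('C')(c, J) = 4
Mul(Mul(-25, 175), Function('C')(15, -9)) = Mul(Mul(-25, 175), 4) = Mul(-4375, 4) = -17500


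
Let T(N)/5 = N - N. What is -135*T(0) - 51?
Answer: -51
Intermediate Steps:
T(N) = 0 (T(N) = 5*(N - N) = 5*0 = 0)
-135*T(0) - 51 = -135*0 - 51 = 0 - 51 = -51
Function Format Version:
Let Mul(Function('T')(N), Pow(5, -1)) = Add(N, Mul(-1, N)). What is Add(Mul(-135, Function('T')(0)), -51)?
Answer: -51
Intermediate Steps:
Function('T')(N) = 0 (Function('T')(N) = Mul(5, Add(N, Mul(-1, N))) = Mul(5, 0) = 0)
Add(Mul(-135, Function('T')(0)), -51) = Add(Mul(-135, 0), -51) = Add(0, -51) = -51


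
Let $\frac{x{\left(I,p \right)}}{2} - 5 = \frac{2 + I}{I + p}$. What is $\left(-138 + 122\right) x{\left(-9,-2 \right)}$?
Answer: $- \frac{1984}{11} \approx -180.36$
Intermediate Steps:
$x{\left(I,p \right)} = 10 + \frac{2 \left(2 + I\right)}{I + p}$ ($x{\left(I,p \right)} = 10 + 2 \frac{2 + I}{I + p} = 10 + \frac{2 \left(2 + I\right)}{I + p}$)
$\left(-138 + 122\right) x{\left(-9,-2 \right)} = \left(-138 + 122\right) \frac{2 \left(2 + 5 \left(-2\right) + 6 \left(-9\right)\right)}{-9 - 2} = - 16 \frac{2 \left(2 - 10 - 54\right)}{-11} = - 16 \cdot 2 \left(- \frac{1}{11}\right) \left(-62\right) = \left(-16\right) \frac{124}{11} = - \frac{1984}{11}$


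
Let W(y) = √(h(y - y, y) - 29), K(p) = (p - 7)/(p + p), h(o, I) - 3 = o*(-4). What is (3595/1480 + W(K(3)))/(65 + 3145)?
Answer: 719/950160 + I*√26/3210 ≈ 0.00075671 + 0.0015885*I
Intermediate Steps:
h(o, I) = 3 - 4*o (h(o, I) = 3 + o*(-4) = 3 - 4*o)
K(p) = (-7 + p)/(2*p) (K(p) = (-7 + p)/((2*p)) = (-7 + p)*(1/(2*p)) = (-7 + p)/(2*p))
W(y) = I*√26 (W(y) = √((3 - 4*(y - y)) - 29) = √((3 - 4*0) - 29) = √((3 + 0) - 29) = √(3 - 29) = √(-26) = I*√26)
(3595/1480 + W(K(3)))/(65 + 3145) = (3595/1480 + I*√26)/(65 + 3145) = (3595*(1/1480) + I*√26)/3210 = (719/296 + I*√26)*(1/3210) = 719/950160 + I*√26/3210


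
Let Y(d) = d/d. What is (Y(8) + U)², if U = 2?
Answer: 9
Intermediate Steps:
Y(d) = 1
(Y(8) + U)² = (1 + 2)² = 3² = 9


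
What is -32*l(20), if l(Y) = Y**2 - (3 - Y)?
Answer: -13344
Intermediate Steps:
l(Y) = -3 + Y + Y**2 (l(Y) = Y**2 + (-3 + Y) = -3 + Y + Y**2)
-32*l(20) = -32*(-3 + 20 + 20**2) = -32*(-3 + 20 + 400) = -32*417 = -13344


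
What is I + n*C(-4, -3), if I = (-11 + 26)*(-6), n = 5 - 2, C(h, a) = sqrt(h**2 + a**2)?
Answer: -75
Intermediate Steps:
C(h, a) = sqrt(a**2 + h**2)
n = 3
I = -90 (I = 15*(-6) = -90)
I + n*C(-4, -3) = -90 + 3*sqrt((-3)**2 + (-4)**2) = -90 + 3*sqrt(9 + 16) = -90 + 3*sqrt(25) = -90 + 3*5 = -90 + 15 = -75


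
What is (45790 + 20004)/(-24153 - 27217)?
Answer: -32897/25685 ≈ -1.2808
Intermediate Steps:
(45790 + 20004)/(-24153 - 27217) = 65794/(-51370) = 65794*(-1/51370) = -32897/25685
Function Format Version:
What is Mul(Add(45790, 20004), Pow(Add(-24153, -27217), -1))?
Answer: Rational(-32897, 25685) ≈ -1.2808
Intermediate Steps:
Mul(Add(45790, 20004), Pow(Add(-24153, -27217), -1)) = Mul(65794, Pow(-51370, -1)) = Mul(65794, Rational(-1, 51370)) = Rational(-32897, 25685)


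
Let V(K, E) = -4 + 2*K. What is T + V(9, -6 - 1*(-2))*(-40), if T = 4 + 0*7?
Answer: -556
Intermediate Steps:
T = 4 (T = 4 + 0 = 4)
T + V(9, -6 - 1*(-2))*(-40) = 4 + (-4 + 2*9)*(-40) = 4 + (-4 + 18)*(-40) = 4 + 14*(-40) = 4 - 560 = -556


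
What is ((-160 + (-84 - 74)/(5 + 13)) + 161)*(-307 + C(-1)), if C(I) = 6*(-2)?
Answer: 22330/9 ≈ 2481.1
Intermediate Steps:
C(I) = -12
((-160 + (-84 - 74)/(5 + 13)) + 161)*(-307 + C(-1)) = ((-160 + (-84 - 74)/(5 + 13)) + 161)*(-307 - 12) = ((-160 - 158/18) + 161)*(-319) = ((-160 - 158*1/18) + 161)*(-319) = ((-160 - 79/9) + 161)*(-319) = (-1519/9 + 161)*(-319) = -70/9*(-319) = 22330/9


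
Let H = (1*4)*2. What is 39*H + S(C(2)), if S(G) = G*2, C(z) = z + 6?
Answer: 328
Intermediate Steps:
C(z) = 6 + z
H = 8 (H = 4*2 = 8)
S(G) = 2*G
39*H + S(C(2)) = 39*8 + 2*(6 + 2) = 312 + 2*8 = 312 + 16 = 328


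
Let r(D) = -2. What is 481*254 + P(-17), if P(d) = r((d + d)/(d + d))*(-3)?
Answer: 122180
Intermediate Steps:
P(d) = 6 (P(d) = -2*(-3) = 6)
481*254 + P(-17) = 481*254 + 6 = 122174 + 6 = 122180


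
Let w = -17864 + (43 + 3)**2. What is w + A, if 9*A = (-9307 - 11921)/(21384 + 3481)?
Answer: -1174729136/74595 ≈ -15748.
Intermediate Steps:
w = -15748 (w = -17864 + 46**2 = -17864 + 2116 = -15748)
A = -7076/74595 (A = ((-9307 - 11921)/(21384 + 3481))/9 = (-21228/24865)/9 = (-21228*1/24865)/9 = (1/9)*(-21228/24865) = -7076/74595 ≈ -0.094859)
w + A = -15748 - 7076/74595 = -1174729136/74595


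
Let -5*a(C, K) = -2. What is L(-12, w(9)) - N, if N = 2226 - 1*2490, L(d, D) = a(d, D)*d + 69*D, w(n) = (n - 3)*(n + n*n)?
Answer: 187596/5 ≈ 37519.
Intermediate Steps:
a(C, K) = ⅖ (a(C, K) = -⅕*(-2) = ⅖)
w(n) = (-3 + n)*(n + n²)
L(d, D) = 69*D + 2*d/5 (L(d, D) = 2*d/5 + 69*D = 69*D + 2*d/5)
N = -264 (N = 2226 - 2490 = -264)
L(-12, w(9)) - N = (69*(9*(-3 + 9² - 2*9)) + (⅖)*(-12)) - 1*(-264) = (69*(9*(-3 + 81 - 18)) - 24/5) + 264 = (69*(9*60) - 24/5) + 264 = (69*540 - 24/5) + 264 = (37260 - 24/5) + 264 = 186276/5 + 264 = 187596/5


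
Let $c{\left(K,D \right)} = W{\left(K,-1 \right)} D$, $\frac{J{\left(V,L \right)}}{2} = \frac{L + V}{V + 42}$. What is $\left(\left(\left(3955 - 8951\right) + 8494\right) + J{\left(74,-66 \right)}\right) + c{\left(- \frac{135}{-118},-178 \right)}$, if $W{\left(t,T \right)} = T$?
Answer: $\frac{106608}{29} \approx 3676.1$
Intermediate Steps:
$J{\left(V,L \right)} = \frac{2 \left(L + V\right)}{42 + V}$ ($J{\left(V,L \right)} = 2 \frac{L + V}{V + 42} = 2 \frac{L + V}{42 + V} = \frac{2 \left(L + V\right)}{42 + V}$)
$c{\left(K,D \right)} = - D$
$\left(\left(\left(3955 - 8951\right) + 8494\right) + J{\left(74,-66 \right)}\right) + c{\left(- \frac{135}{-118},-178 \right)} = \left(\left(\left(3955 - 8951\right) + 8494\right) + \frac{2 \left(-66 + 74\right)}{42 + 74}\right) - -178 = \left(\left(-4996 + 8494\right) + 2 \cdot \frac{1}{116} \cdot 8\right) + 178 = \left(3498 + 2 \cdot \frac{1}{116} \cdot 8\right) + 178 = \left(3498 + \frac{4}{29}\right) + 178 = \frac{101446}{29} + 178 = \frac{106608}{29}$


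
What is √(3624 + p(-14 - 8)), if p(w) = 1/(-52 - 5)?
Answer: √11774319/57 ≈ 60.200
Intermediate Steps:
p(w) = -1/57 (p(w) = 1/(-57) = -1/57)
√(3624 + p(-14 - 8)) = √(3624 - 1/57) = √(206567/57) = √11774319/57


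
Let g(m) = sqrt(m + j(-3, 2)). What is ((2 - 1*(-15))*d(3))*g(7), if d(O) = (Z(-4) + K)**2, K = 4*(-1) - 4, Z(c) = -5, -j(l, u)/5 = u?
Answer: 2873*I*sqrt(3) ≈ 4976.2*I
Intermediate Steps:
j(l, u) = -5*u
K = -8 (K = -4 - 4 = -8)
g(m) = sqrt(-10 + m) (g(m) = sqrt(m - 5*2) = sqrt(m - 10) = sqrt(-10 + m))
d(O) = 169 (d(O) = (-5 - 8)**2 = (-13)**2 = 169)
((2 - 1*(-15))*d(3))*g(7) = ((2 - 1*(-15))*169)*sqrt(-10 + 7) = ((2 + 15)*169)*sqrt(-3) = (17*169)*(I*sqrt(3)) = 2873*(I*sqrt(3)) = 2873*I*sqrt(3)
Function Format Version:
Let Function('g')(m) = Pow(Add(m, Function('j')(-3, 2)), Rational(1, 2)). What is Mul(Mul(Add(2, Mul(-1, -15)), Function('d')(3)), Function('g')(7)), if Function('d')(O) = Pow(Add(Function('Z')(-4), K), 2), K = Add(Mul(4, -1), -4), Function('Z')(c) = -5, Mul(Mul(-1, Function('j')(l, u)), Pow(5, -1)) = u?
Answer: Mul(2873, I, Pow(3, Rational(1, 2))) ≈ Mul(4976.2, I)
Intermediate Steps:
Function('j')(l, u) = Mul(-5, u)
K = -8 (K = Add(-4, -4) = -8)
Function('g')(m) = Pow(Add(-10, m), Rational(1, 2)) (Function('g')(m) = Pow(Add(m, Mul(-5, 2)), Rational(1, 2)) = Pow(Add(m, -10), Rational(1, 2)) = Pow(Add(-10, m), Rational(1, 2)))
Function('d')(O) = 169 (Function('d')(O) = Pow(Add(-5, -8), 2) = Pow(-13, 2) = 169)
Mul(Mul(Add(2, Mul(-1, -15)), Function('d')(3)), Function('g')(7)) = Mul(Mul(Add(2, Mul(-1, -15)), 169), Pow(Add(-10, 7), Rational(1, 2))) = Mul(Mul(Add(2, 15), 169), Pow(-3, Rational(1, 2))) = Mul(Mul(17, 169), Mul(I, Pow(3, Rational(1, 2)))) = Mul(2873, Mul(I, Pow(3, Rational(1, 2)))) = Mul(2873, I, Pow(3, Rational(1, 2)))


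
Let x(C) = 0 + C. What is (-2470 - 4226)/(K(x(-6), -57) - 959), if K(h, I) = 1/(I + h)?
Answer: 210924/30209 ≈ 6.9822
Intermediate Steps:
x(C) = C
(-2470 - 4226)/(K(x(-6), -57) - 959) = (-2470 - 4226)/(1/(-57 - 6) - 959) = -6696/(1/(-63) - 959) = -6696/(-1/63 - 959) = -6696/(-60418/63) = -6696*(-63/60418) = 210924/30209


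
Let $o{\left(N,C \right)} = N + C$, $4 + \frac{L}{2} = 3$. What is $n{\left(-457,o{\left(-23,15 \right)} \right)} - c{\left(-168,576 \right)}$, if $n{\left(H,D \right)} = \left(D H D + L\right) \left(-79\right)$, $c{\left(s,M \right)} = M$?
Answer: $2310174$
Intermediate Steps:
$L = -2$ ($L = -8 + 2 \cdot 3 = -8 + 6 = -2$)
$o{\left(N,C \right)} = C + N$
$n{\left(H,D \right)} = 158 - 79 H D^{2}$ ($n{\left(H,D \right)} = \left(D H D - 2\right) \left(-79\right) = \left(H D^{2} - 2\right) \left(-79\right) = \left(-2 + H D^{2}\right) \left(-79\right) = 158 - 79 H D^{2}$)
$n{\left(-457,o{\left(-23,15 \right)} \right)} - c{\left(-168,576 \right)} = \left(158 - - 36103 \left(15 - 23\right)^{2}\right) - 576 = \left(158 - - 36103 \left(-8\right)^{2}\right) - 576 = \left(158 - \left(-36103\right) 64\right) - 576 = \left(158 + 2310592\right) - 576 = 2310750 - 576 = 2310174$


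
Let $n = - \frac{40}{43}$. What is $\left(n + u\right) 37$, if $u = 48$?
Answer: $\frac{74888}{43} \approx 1741.6$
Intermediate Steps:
$n = - \frac{40}{43}$ ($n = \left(-40\right) \frac{1}{43} = - \frac{40}{43} \approx -0.93023$)
$\left(n + u\right) 37 = \left(- \frac{40}{43} + 48\right) 37 = \frac{2024}{43} \cdot 37 = \frac{74888}{43}$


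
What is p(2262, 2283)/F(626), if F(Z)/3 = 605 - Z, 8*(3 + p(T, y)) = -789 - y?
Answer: 43/7 ≈ 6.1429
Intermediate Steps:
p(T, y) = -813/8 - y/8 (p(T, y) = -3 + (-789 - y)/8 = -3 + (-789/8 - y/8) = -813/8 - y/8)
F(Z) = 1815 - 3*Z (F(Z) = 3*(605 - Z) = 1815 - 3*Z)
p(2262, 2283)/F(626) = (-813/8 - ⅛*2283)/(1815 - 3*626) = (-813/8 - 2283/8)/(1815 - 1878) = -387/(-63) = -387*(-1/63) = 43/7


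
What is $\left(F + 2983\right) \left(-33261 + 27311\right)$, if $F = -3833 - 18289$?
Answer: $113877050$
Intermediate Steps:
$F = -22122$ ($F = -3833 - 18289 = -22122$)
$\left(F + 2983\right) \left(-33261 + 27311\right) = \left(-22122 + 2983\right) \left(-33261 + 27311\right) = \left(-19139\right) \left(-5950\right) = 113877050$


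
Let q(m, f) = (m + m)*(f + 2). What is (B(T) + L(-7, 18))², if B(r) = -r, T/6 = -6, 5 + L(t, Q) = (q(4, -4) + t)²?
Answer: 313600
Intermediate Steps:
q(m, f) = 2*m*(2 + f) (q(m, f) = (2*m)*(2 + f) = 2*m*(2 + f))
L(t, Q) = -5 + (-16 + t)² (L(t, Q) = -5 + (2*4*(2 - 4) + t)² = -5 + (2*4*(-2) + t)² = -5 + (-16 + t)²)
T = -36 (T = 6*(-6) = -36)
(B(T) + L(-7, 18))² = (-1*(-36) + (-5 + (-16 - 7)²))² = (36 + (-5 + (-23)²))² = (36 + (-5 + 529))² = (36 + 524)² = 560² = 313600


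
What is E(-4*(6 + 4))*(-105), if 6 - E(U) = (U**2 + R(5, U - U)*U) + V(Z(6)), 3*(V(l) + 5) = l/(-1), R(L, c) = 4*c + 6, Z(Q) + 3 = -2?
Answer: 141820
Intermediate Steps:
Z(Q) = -5 (Z(Q) = -3 - 2 = -5)
R(L, c) = 6 + 4*c
V(l) = -5 - l/3 (V(l) = -5 + (l/(-1))/3 = -5 + (l*(-1))/3 = -5 + (-l)/3 = -5 - l/3)
E(U) = 28/3 - U**2 - 6*U (E(U) = 6 - ((U**2 + (6 + 4*(U - U))*U) + (-5 - 1/3*(-5))) = 6 - ((U**2 + (6 + 4*0)*U) + (-5 + 5/3)) = 6 - ((U**2 + (6 + 0)*U) - 10/3) = 6 - ((U**2 + 6*U) - 10/3) = 6 - (-10/3 + U**2 + 6*U) = 6 + (10/3 - U**2 - 6*U) = 28/3 - U**2 - 6*U)
E(-4*(6 + 4))*(-105) = (28/3 - (-4*(6 + 4))**2 - (-24)*(6 + 4))*(-105) = (28/3 - (-4*10)**2 - (-24)*10)*(-105) = (28/3 - 1*(-40)**2 - 6*(-40))*(-105) = (28/3 - 1*1600 + 240)*(-105) = (28/3 - 1600 + 240)*(-105) = -4052/3*(-105) = 141820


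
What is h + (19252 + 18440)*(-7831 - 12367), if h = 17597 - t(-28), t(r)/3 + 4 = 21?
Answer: -761285470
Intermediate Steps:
t(r) = 51 (t(r) = -12 + 3*21 = -12 + 63 = 51)
h = 17546 (h = 17597 - 1*51 = 17597 - 51 = 17546)
h + (19252 + 18440)*(-7831 - 12367) = 17546 + (19252 + 18440)*(-7831 - 12367) = 17546 + 37692*(-20198) = 17546 - 761303016 = -761285470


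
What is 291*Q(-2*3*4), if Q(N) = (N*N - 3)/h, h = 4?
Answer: 166743/4 ≈ 41686.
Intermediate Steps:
Q(N) = -3/4 + N**2/4 (Q(N) = (N*N - 3)/4 = (N**2 - 3)*(1/4) = (-3 + N**2)*(1/4) = -3/4 + N**2/4)
291*Q(-2*3*4) = 291*(-3/4 + (-2*3*4)**2/4) = 291*(-3/4 + (-6*4)**2/4) = 291*(-3/4 + (1/4)*(-24)**2) = 291*(-3/4 + (1/4)*576) = 291*(-3/4 + 144) = 291*(573/4) = 166743/4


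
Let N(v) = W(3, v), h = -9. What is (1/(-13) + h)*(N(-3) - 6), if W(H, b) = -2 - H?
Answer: 1298/13 ≈ 99.846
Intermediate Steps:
N(v) = -5 (N(v) = -2 - 1*3 = -2 - 3 = -5)
(1/(-13) + h)*(N(-3) - 6) = (1/(-13) - 9)*(-5 - 6) = (-1/13 - 9)*(-11) = -118/13*(-11) = 1298/13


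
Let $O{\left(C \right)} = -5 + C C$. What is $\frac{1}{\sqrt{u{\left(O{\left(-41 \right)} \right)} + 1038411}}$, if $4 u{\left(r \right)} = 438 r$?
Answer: $\frac{\sqrt{1221933}}{1221933} \approx 0.00090464$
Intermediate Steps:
$O{\left(C \right)} = -5 + C^{2}$
$u{\left(r \right)} = \frac{219 r}{2}$ ($u{\left(r \right)} = \frac{438 r}{4} = \frac{219 r}{2}$)
$\frac{1}{\sqrt{u{\left(O{\left(-41 \right)} \right)} + 1038411}} = \frac{1}{\sqrt{\frac{219 \left(-5 + \left(-41\right)^{2}\right)}{2} + 1038411}} = \frac{1}{\sqrt{\frac{219 \left(-5 + 1681\right)}{2} + 1038411}} = \frac{1}{\sqrt{\frac{219}{2} \cdot 1676 + 1038411}} = \frac{1}{\sqrt{183522 + 1038411}} = \frac{1}{\sqrt{1221933}} = \frac{\sqrt{1221933}}{1221933}$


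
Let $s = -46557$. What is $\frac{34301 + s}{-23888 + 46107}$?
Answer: $- \frac{12256}{22219} \approx -0.5516$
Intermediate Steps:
$\frac{34301 + s}{-23888 + 46107} = \frac{34301 - 46557}{-23888 + 46107} = - \frac{12256}{22219}$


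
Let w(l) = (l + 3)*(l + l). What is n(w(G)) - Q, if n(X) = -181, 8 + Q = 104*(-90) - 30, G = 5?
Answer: 9217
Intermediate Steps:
w(l) = 2*l*(3 + l) (w(l) = (3 + l)*(2*l) = 2*l*(3 + l))
Q = -9398 (Q = -8 + (104*(-90) - 30) = -8 + (-9360 - 30) = -8 - 9390 = -9398)
n(w(G)) - Q = -181 - 1*(-9398) = -181 + 9398 = 9217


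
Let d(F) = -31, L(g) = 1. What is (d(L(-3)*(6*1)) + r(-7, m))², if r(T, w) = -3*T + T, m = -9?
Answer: 289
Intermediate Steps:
r(T, w) = -2*T
(d(L(-3)*(6*1)) + r(-7, m))² = (-31 - 2*(-7))² = (-31 + 14)² = (-17)² = 289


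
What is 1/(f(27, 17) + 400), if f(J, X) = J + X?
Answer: 1/444 ≈ 0.0022523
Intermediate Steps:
1/(f(27, 17) + 400) = 1/((27 + 17) + 400) = 1/(44 + 400) = 1/444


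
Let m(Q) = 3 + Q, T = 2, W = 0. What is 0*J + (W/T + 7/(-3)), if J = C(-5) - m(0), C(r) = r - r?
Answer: -7/3 ≈ -2.3333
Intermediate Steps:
C(r) = 0
J = -3 (J = 0 - (3 + 0) = 0 - 1*3 = 0 - 3 = -3)
0*J + (W/T + 7/(-3)) = 0*(-3) + (0/2 + 7/(-3)) = 0 + (0*(½) + 7*(-⅓)) = 0 + (0 - 7/3) = 0 - 7/3 = -7/3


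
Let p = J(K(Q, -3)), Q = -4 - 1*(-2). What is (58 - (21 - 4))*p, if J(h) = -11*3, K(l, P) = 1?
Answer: -1353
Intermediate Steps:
Q = -2 (Q = -4 + 2 = -2)
J(h) = -33
p = -33
(58 - (21 - 4))*p = (58 - (21 - 4))*(-33) = (58 - 1*17)*(-33) = (58 - 17)*(-33) = 41*(-33) = -1353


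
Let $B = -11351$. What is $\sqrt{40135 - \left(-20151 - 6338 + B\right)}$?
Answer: $5 \sqrt{3119} \approx 279.24$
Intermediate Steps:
$\sqrt{40135 - \left(-20151 - 6338 + B\right)} = \sqrt{40135 + \left(20151 - \left(-11351 - 6338\right)\right)} = \sqrt{40135 + \left(20151 - -17689\right)} = \sqrt{40135 + \left(20151 + 17689\right)} = \sqrt{40135 + 37840} = \sqrt{77975} = 5 \sqrt{3119}$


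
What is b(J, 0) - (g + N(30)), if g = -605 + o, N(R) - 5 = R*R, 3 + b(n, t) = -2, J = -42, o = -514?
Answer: 209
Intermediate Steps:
b(n, t) = -5 (b(n, t) = -3 - 2 = -5)
N(R) = 5 + R² (N(R) = 5 + R*R = 5 + R²)
g = -1119 (g = -605 - 514 = -1119)
b(J, 0) - (g + N(30)) = -5 - (-1119 + (5 + 30²)) = -5 - (-1119 + (5 + 900)) = -5 - (-1119 + 905) = -5 - 1*(-214) = -5 + 214 = 209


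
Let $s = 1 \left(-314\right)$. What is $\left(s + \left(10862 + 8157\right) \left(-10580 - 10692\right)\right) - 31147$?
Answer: $-404603629$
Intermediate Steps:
$s = -314$
$\left(s + \left(10862 + 8157\right) \left(-10580 - 10692\right)\right) - 31147 = \left(-314 + \left(10862 + 8157\right) \left(-10580 - 10692\right)\right) - 31147 = \left(-314 + 19019 \left(-21272\right)\right) - 31147 = \left(-314 - 404572168\right) - 31147 = -404572482 - 31147 = -404603629$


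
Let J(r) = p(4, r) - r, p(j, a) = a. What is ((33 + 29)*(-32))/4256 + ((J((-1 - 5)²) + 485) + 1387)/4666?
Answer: -20158/310289 ≈ -0.064965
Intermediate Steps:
J(r) = 0 (J(r) = r - r = 0)
((33 + 29)*(-32))/4256 + ((J((-1 - 5)²) + 485) + 1387)/4666 = ((33 + 29)*(-32))/4256 + ((0 + 485) + 1387)/4666 = (62*(-32))*(1/4256) + (485 + 1387)*(1/4666) = -1984*1/4256 + 1872*(1/4666) = -62/133 + 936/2333 = -20158/310289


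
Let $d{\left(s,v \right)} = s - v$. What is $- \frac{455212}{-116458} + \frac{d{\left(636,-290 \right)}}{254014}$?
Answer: $\frac{28934515269}{7395490603} \approx 3.9125$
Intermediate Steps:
$- \frac{455212}{-116458} + \frac{d{\left(636,-290 \right)}}{254014} = - \frac{455212}{-116458} + \frac{636 - -290}{254014} = \left(-455212\right) \left(- \frac{1}{116458}\right) + \left(636 + 290\right) \frac{1}{254014} = \frac{227606}{58229} + 926 \cdot \frac{1}{254014} = \frac{227606}{58229} + \frac{463}{127007} = \frac{28934515269}{7395490603}$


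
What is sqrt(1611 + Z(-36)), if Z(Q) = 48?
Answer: sqrt(1659) ≈ 40.731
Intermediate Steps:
sqrt(1611 + Z(-36)) = sqrt(1611 + 48) = sqrt(1659)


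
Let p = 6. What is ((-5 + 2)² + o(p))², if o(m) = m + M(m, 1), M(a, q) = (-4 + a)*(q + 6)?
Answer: 841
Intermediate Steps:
M(a, q) = (-4 + a)*(6 + q)
o(m) = -28 + 8*m (o(m) = m + (-24 - 4*1 + 6*m + m*1) = m + (-24 - 4 + 6*m + m) = m + (-28 + 7*m) = -28 + 8*m)
((-5 + 2)² + o(p))² = ((-5 + 2)² + (-28 + 8*6))² = ((-3)² + (-28 + 48))² = (9 + 20)² = 29² = 841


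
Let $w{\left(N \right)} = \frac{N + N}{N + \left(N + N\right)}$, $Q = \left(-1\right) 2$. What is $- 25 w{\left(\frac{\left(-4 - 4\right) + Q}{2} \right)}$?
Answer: $- \frac{50}{3} \approx -16.667$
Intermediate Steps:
$Q = -2$
$w{\left(N \right)} = \frac{2}{3}$ ($w{\left(N \right)} = \frac{2 N}{N + 2 N} = \frac{2 N}{3 N} = 2 N \frac{1}{3 N} = \frac{2}{3}$)
$- 25 w{\left(\frac{\left(-4 - 4\right) + Q}{2} \right)} = \left(-25\right) \frac{2}{3} = - \frac{50}{3}$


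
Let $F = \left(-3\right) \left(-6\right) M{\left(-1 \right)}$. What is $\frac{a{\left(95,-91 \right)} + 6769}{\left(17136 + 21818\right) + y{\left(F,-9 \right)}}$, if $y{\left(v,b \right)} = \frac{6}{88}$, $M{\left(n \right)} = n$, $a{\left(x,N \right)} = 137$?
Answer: $\frac{303864}{1713979} \approx 0.17729$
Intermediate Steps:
$F = -18$ ($F = \left(-3\right) \left(-6\right) \left(-1\right) = 18 \left(-1\right) = -18$)
$y{\left(v,b \right)} = \frac{3}{44}$ ($y{\left(v,b \right)} = 6 \cdot \frac{1}{88} = \frac{3}{44}$)
$\frac{a{\left(95,-91 \right)} + 6769}{\left(17136 + 21818\right) + y{\left(F,-9 \right)}} = \frac{137 + 6769}{\left(17136 + 21818\right) + \frac{3}{44}} = \frac{6906}{38954 + \frac{3}{44}} = \frac{6906}{\frac{1713979}{44}} = 6906 \cdot \frac{44}{1713979} = \frac{303864}{1713979}$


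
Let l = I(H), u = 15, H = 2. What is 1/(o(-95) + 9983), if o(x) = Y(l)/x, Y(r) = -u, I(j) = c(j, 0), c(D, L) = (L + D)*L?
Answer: 19/189680 ≈ 0.00010017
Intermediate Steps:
c(D, L) = L*(D + L) (c(D, L) = (D + L)*L = L*(D + L))
I(j) = 0 (I(j) = 0*(j + 0) = 0*j = 0)
l = 0
Y(r) = -15 (Y(r) = -1*15 = -15)
o(x) = -15/x
1/(o(-95) + 9983) = 1/(-15/(-95) + 9983) = 1/(-15*(-1/95) + 9983) = 1/(3/19 + 9983) = 1/(189680/19) = 19/189680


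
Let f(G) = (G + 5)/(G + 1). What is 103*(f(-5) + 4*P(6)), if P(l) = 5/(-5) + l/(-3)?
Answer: -1236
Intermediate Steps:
P(l) = -1 - l/3 (P(l) = 5*(-⅕) + l*(-⅓) = -1 - l/3)
f(G) = (5 + G)/(1 + G)
103*(f(-5) + 4*P(6)) = 103*((5 - 5)/(1 - 5) + 4*(-1 - ⅓*6)) = 103*(0/(-4) + 4*(-1 - 2)) = 103*(-¼*0 + 4*(-3)) = 103*(0 - 12) = 103*(-12) = -1236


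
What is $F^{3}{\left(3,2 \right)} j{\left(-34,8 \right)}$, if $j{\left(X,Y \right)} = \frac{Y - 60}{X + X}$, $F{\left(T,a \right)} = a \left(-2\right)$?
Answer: $- \frac{832}{17} \approx -48.941$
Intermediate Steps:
$F{\left(T,a \right)} = - 2 a$
$j{\left(X,Y \right)} = \frac{-60 + Y}{2 X}$
$F^{3}{\left(3,2 \right)} j{\left(-34,8 \right)} = \left(\left(-2\right) 2\right)^{3} \frac{-60 + 8}{2 \left(-34\right)} = \left(-4\right)^{3} \cdot \frac{1}{2} \left(- \frac{1}{34}\right) \left(-52\right) = \left(-64\right) \frac{13}{17} = - \frac{832}{17}$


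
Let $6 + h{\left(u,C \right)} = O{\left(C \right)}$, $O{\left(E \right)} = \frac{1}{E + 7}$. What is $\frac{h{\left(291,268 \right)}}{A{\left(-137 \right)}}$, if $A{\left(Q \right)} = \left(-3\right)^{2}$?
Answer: $- \frac{1649}{2475} \approx -0.66626$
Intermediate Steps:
$A{\left(Q \right)} = 9$
$O{\left(E \right)} = \frac{1}{7 + E}$
$h{\left(u,C \right)} = -6 + \frac{1}{7 + C}$
$\frac{h{\left(291,268 \right)}}{A{\left(-137 \right)}} = \frac{\frac{1}{7 + 268} \left(-41 - 1608\right)}{9} = \frac{-41 - 1608}{275} \cdot \frac{1}{9} = \frac{1}{275} \left(-1649\right) \frac{1}{9} = \left(- \frac{1649}{275}\right) \frac{1}{9} = - \frac{1649}{2475}$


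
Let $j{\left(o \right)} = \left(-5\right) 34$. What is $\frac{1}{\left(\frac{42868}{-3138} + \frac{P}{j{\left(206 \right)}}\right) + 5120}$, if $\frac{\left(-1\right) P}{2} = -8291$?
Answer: $\frac{133365}{667998331} \approx 0.00019965$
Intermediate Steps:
$j{\left(o \right)} = -170$
$P = 16582$ ($P = \left(-2\right) \left(-8291\right) = 16582$)
$\frac{1}{\left(\frac{42868}{-3138} + \frac{P}{j{\left(206 \right)}}\right) + 5120} = \frac{1}{\left(\frac{42868}{-3138} + \frac{16582}{-170}\right) + 5120} = \frac{1}{\left(42868 \left(- \frac{1}{3138}\right) + 16582 \left(- \frac{1}{170}\right)\right) + 5120} = \frac{1}{\left(- \frac{21434}{1569} - \frac{8291}{85}\right) + 5120} = \frac{1}{- \frac{14830469}{133365} + 5120} = \frac{1}{\frac{667998331}{133365}} = \frac{133365}{667998331}$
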